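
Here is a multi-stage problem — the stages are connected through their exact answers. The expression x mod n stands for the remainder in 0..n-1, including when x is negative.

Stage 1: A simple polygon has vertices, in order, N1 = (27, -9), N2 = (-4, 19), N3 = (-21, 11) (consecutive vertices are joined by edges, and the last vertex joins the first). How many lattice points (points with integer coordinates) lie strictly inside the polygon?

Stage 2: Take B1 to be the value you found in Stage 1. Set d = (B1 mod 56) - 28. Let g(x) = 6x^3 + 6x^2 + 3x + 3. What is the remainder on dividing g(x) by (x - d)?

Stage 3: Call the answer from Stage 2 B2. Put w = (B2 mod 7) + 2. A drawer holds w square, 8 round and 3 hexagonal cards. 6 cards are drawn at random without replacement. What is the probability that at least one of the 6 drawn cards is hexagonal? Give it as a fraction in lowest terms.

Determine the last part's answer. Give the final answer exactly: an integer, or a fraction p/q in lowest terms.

Stage 1: cross terms: (27*19 - -4*-9)=477, (-4*11 - -21*19)=355, (-21*-9 - 27*11)=-108; twice the area = |724| = 724; area = 362; boundary points = 1 + 1 + 4 = 6; strictly interior points = area - boundary/2 + 1 = 360; answer 360
Stage 2: B1 = 360; d = -4; remainder = value at the root: 6*(-4)^3 + 6*(-4)^2 + 3*(-4)^1 + 3 = (-384) + (96) + (-12) + (3) = -297; answer -297
Stage 3: B2 = -297; w = 6; total draws C(17,6) = 12376; complement C(14,6) = 3003; favorable 12376 - 3003 = 9373; P = 103/136; answer 103/136

103/136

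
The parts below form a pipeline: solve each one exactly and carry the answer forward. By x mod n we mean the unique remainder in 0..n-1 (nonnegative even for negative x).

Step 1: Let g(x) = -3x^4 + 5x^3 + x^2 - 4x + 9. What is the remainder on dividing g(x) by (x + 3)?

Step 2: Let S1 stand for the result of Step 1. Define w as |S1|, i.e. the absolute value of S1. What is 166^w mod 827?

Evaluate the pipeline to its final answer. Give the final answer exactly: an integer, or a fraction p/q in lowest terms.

Step 1: remainder = value at the root: -3*(-3)^4 + 5*(-3)^3 + 1*(-3)^2 - 4*(-3)^1 + 9 = (-243) + (-135) + (9) + (12) + (9) = -348; answer -348
Step 2: S1 = -348; w = 348; squarings mod 827: 166^1=166, 166^2=265, 166^4=757, 166^8=765, 166^16=536, 166^32=327, 166^64=246, 166^128=145, 166^256=350; 166^348 = 166^4 * 166^8 * 166^16 * 166^64 * 166^256 = 539 (mod 827); answer 539

539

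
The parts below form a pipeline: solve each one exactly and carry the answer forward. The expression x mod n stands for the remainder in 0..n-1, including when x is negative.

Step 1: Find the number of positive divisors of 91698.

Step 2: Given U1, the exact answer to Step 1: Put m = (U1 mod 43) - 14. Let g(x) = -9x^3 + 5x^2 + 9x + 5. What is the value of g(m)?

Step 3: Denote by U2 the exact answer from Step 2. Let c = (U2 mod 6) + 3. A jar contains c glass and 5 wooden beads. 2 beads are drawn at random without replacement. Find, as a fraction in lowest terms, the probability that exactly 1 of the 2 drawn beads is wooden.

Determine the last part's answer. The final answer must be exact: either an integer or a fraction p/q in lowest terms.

20/39

Step 1: 91698 = 2 * 3 * 17 * 29 * 31; number of divisors = (1+1) * (1+1) * (1+1) * (1+1) * (1+1) = 32; answer 32
Step 2: U1 = 32; m = 18; -9*(18)^3 + 5*(18)^2 + 9*(18)^1 + 5 = (-52488) + (1620) + (162) + (5) = -50701; answer -50701
Step 3: U2 = -50701; c = 8; total draws C(13,2) = 78; favorable C(5,1)*C(8,1) = 40; P = 20/39; answer 20/39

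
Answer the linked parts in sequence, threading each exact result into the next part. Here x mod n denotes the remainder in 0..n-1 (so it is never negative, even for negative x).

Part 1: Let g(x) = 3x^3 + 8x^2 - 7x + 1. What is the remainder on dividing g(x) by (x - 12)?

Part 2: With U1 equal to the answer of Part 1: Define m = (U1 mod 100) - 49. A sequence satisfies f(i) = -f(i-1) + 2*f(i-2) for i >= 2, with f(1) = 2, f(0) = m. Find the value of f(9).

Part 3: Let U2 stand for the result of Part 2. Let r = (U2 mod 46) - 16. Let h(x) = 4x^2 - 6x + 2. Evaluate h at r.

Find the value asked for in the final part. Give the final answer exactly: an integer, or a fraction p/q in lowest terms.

702

Part 1: remainder = value at the root: 3*(12)^3 + 8*(12)^2 - 7*(12)^1 + 1 = (5184) + (1152) + (-84) + (1) = 6253; answer 6253
Part 2: U1 = 6253; m = 4; f(2) = -1*(2) + 2*(4) = 6; iterating: f(2)=6, f(3)=-2, f(4)=14, f(5)=-18, f(6)=46, f(7)=-82, f(8)=174, f(9)=-338; answer -338
Part 3: U2 = -338; r = 14; 4*(14)^2 - 6*(14)^1 + 2 = (784) + (-84) + (2) = 702; answer 702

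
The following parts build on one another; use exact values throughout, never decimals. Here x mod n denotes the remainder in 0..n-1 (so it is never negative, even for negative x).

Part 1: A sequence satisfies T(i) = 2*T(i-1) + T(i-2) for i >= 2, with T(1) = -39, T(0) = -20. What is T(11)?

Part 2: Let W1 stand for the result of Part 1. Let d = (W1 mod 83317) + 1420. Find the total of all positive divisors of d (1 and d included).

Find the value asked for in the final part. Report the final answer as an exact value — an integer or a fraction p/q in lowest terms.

Part 1: T(2) = 2*(-39) + 1*(-20) = -98; iterating: T(2)=-98, T(3)=-235, T(4)=-568, T(5)=-1371, T(6)=-3310, T(7)=-7991, T(8)=-19292, T(9)=-46575, T(10)=-112442, T(11)=-271459; answer -271459
Part 2: W1 = -271459; d = 63229; 63229 = 53 * 1193; sigma = (1 + 53) * (1 + 1193) = 54 * 1194 = 64476; answer 64476

64476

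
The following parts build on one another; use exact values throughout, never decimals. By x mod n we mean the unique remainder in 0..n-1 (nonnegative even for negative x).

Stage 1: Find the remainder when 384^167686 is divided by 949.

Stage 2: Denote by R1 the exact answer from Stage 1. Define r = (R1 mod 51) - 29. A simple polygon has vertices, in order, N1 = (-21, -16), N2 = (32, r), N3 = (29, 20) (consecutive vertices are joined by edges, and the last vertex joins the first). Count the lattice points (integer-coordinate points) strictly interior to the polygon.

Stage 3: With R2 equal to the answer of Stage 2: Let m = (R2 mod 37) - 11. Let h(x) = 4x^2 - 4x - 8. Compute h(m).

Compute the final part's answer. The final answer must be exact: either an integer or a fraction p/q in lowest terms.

1512

Stage 1: squarings mod 949: 384^1=384, 384^2=361, 384^4=308, 384^8=913, 384^16=347, 384^32=835, 384^64=659, 384^128=588, 384^256=308, 384^512=913, 384^1024=347, 384^2048=835, 384^4096=659, 384^8192=588, 384^16384=308, 384^32768=913, 384^65536=347, 384^131072=835; 384^167686 = 384^2 * 384^4 * 384^256 * 384^512 * 384^1024 * 384^2048 * 384^32768 * 384^131072 = 602 (mod 949); answer 602
Stage 2: R1 = 602; r = 12; cross terms: (-21*12 - 32*-16)=260, (32*20 - 29*12)=292, (29*-16 - -21*20)=-44; twice the area = |508| = 508; area = 254; boundary points = 1 + 1 + 2 = 4; strictly interior points = area - boundary/2 + 1 = 253; answer 253
Stage 3: R2 = 253; m = 20; 4*(20)^2 - 4*(20)^1 - 8 = (1600) + (-80) + (-8) = 1512; answer 1512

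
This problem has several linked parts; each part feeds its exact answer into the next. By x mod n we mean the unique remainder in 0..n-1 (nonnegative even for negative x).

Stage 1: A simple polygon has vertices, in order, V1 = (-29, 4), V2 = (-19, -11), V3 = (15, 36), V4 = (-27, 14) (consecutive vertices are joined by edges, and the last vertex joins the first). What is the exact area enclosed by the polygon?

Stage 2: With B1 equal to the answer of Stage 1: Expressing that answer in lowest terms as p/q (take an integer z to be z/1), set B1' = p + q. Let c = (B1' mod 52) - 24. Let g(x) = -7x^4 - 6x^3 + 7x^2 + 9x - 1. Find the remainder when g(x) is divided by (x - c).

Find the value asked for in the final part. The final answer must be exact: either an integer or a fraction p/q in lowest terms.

-1302904

Stage 1: cross terms: (-29*-11 - -19*4)=395, (-19*36 - 15*-11)=-519, (15*14 - -27*36)=1182, (-27*4 - -29*14)=298; twice the area = |1356| = 1356; area = 678; answer 678
Stage 2: B1 = 678; threaded value p + q = 679; c = -21; remainder = value at the root: -7*(-21)^4 - 6*(-21)^3 + 7*(-21)^2 + 9*(-21)^1 - 1 = (-1361367) + (55566) + (3087) + (-189) + (-1) = -1302904; answer -1302904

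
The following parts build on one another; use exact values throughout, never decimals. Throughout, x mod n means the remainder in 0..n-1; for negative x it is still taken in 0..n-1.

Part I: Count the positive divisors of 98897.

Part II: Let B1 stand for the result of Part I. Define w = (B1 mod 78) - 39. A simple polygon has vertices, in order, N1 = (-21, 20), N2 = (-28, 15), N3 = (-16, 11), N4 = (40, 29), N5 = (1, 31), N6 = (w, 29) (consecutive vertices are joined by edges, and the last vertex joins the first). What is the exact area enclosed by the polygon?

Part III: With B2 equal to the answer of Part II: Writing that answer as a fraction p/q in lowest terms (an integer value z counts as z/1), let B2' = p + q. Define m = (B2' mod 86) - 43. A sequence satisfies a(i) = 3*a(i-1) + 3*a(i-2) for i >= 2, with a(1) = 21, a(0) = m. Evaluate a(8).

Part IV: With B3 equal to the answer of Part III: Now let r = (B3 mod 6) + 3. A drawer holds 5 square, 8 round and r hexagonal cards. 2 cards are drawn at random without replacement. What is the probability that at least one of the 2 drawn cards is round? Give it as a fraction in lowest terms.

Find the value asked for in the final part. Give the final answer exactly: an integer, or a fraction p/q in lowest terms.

116/171

Part I: 98897 is prime, so its only divisors are 1 and 98897; count = 2; answer 2
Part II: B1 = 2; w = -37; cross terms: (-21*15 - -28*20)=245, (-28*11 - -16*15)=-68, (-16*29 - 40*11)=-904, (40*31 - 1*29)=1211, (1*29 - -37*31)=1176, (-37*20 - -21*29)=-131; twice the area = |1529| = 1529; area = 1529/2; answer 1529/2
Part III: B2 = 1529/2; threaded value p + q = 1531; m = 26; a(2) = 3*(21) + 3*(26) = 141; iterating: a(2)=141, a(3)=486, a(4)=1881, a(5)=7101, a(6)=26946, a(7)=102141, a(8)=387261; answer 387261
Part IV: B3 = 387261; r = 6; total draws C(19,2) = 171; complement C(11,2) = 55; favorable 171 - 55 = 116; P = 116/171; answer 116/171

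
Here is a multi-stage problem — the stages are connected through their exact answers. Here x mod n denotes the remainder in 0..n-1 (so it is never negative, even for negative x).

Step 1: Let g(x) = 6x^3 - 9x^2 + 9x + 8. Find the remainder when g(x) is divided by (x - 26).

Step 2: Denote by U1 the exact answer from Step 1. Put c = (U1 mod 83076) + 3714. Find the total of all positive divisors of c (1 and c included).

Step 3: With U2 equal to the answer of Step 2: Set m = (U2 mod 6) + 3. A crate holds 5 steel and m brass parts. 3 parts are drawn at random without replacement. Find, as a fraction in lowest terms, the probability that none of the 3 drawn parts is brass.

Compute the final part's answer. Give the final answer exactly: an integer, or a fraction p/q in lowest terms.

Step 1: remainder = value at the root: 6*(26)^3 - 9*(26)^2 + 9*(26)^1 + 8 = (105456) + (-6084) + (234) + (8) = 99614; answer 99614
Step 2: U1 = 99614; c = 20252; 20252 = 2^2 * 61 * 83; sigma = (1 + 2 + 4) * (1 + 61) * (1 + 83) = 7 * 62 * 84 = 36456; answer 36456
Step 3: U2 = 36456; m = 3; total draws C(8,3) = 56; favorable C(5,3) = 10; P = 5/28; answer 5/28

5/28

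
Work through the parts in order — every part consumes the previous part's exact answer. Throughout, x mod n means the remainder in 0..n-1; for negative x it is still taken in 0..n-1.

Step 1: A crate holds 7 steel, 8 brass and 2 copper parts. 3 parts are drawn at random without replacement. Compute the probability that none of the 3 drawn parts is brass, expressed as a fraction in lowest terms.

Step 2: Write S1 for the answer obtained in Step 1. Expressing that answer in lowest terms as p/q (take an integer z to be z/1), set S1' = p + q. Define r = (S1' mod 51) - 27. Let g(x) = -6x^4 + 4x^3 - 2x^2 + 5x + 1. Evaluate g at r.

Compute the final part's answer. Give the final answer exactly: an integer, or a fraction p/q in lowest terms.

Step 1: total draws C(17,3) = 680; favorable C(9,3) = 84; P = 21/170; answer 21/170
Step 2: S1 = 21/170; threaded value p + q = 191; r = 11; -6*(11)^4 + 4*(11)^3 - 2*(11)^2 + 5*(11)^1 + 1 = (-87846) + (5324) + (-242) + (55) + (1) = -82708; answer -82708

-82708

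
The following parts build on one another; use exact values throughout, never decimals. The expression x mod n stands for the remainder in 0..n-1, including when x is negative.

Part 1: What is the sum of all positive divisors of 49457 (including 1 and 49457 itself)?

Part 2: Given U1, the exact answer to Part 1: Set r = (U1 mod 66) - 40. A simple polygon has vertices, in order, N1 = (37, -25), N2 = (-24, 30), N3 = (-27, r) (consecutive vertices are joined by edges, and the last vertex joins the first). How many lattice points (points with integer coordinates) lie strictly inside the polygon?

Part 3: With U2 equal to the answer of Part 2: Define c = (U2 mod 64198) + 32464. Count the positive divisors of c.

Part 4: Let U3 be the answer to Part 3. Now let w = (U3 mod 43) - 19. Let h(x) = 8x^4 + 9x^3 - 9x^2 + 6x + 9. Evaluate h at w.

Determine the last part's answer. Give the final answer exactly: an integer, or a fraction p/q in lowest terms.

Part 1: 49457 = 19^2 * 137; sigma = (1 + 19 + 361) * (1 + 137) = 381 * 138 = 52578; answer 52578
Part 2: U1 = 52578; r = 2; cross terms: (37*30 - -24*-25)=510, (-24*2 - -27*30)=762, (-27*-25 - 37*2)=601; twice the area = |1873| = 1873; area = 1873/2; boundary points = 1 + 1 + 1 = 3; strictly interior points = area - boundary/2 + 1 = 936; answer 936
Part 3: U2 = 936; c = 33400; 33400 = 2^3 * 5^2 * 167; number of divisors = (3+1) * (2+1) * (1+1) = 24; answer 24
Part 4: U3 = 24; w = 5; 8*(5)^4 + 9*(5)^3 - 9*(5)^2 + 6*(5)^1 + 9 = (5000) + (1125) + (-225) + (30) + (9) = 5939; answer 5939

5939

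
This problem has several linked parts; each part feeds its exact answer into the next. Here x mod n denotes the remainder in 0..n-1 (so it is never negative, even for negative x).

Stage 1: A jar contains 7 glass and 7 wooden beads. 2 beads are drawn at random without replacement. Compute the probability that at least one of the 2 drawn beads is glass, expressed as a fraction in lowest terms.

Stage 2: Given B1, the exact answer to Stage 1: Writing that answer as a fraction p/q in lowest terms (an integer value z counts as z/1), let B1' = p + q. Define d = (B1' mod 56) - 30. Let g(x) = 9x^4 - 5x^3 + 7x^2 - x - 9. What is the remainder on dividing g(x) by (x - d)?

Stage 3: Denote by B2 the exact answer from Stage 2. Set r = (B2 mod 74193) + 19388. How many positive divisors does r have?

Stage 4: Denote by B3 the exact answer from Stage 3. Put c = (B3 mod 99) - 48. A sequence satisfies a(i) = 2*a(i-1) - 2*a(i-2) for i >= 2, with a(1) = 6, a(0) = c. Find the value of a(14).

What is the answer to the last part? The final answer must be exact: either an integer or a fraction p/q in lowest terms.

-5888

Stage 1: total draws C(14,2) = 91; complement C(7,2) = 21; favorable 91 - 21 = 70; P = 10/13; answer 10/13
Stage 2: B1 = 10/13; threaded value p + q = 23; d = -7; remainder = value at the root: 9*(-7)^4 - 5*(-7)^3 + 7*(-7)^2 - 1*(-7)^1 - 9 = (21609) + (1715) + (343) + (7) + (-9) = 23665; answer 23665
Stage 3: B2 = 23665; r = 43053; 43053 = 3 * 113 * 127; number of divisors = (1+1) * (1+1) * (1+1) = 8; answer 8
Stage 4: B3 = 8; c = -40; a(2) = 2*(6) - 2*(-40) = 92; iterating: a(2)=92, a(3)=172, a(4)=160, a(5)=-24, a(6)=-368, a(7)=-688, a(8)=-640, a(9)=96, a(10)=1472, a(11)=2752, a(12)=2560, a(13)=-384, a(14)=-5888; answer -5888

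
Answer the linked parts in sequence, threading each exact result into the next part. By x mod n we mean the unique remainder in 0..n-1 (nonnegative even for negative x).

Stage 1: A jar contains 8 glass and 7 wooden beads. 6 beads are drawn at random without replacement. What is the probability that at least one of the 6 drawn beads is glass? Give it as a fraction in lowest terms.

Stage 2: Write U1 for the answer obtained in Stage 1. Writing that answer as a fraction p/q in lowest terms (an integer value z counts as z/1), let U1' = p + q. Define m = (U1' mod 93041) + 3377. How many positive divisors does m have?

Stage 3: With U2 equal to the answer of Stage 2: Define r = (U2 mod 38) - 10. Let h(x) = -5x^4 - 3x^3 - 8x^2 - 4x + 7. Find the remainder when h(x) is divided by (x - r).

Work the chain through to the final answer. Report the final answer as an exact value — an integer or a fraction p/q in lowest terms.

-7433

Stage 1: total draws C(15,6) = 5005; complement C(7,6) = 7; favorable 5005 - 7 = 4998; P = 714/715; answer 714/715
Stage 2: U1 = 714/715; threaded value p + q = 1429; m = 4806; 4806 = 2 * 3^3 * 89; number of divisors = (1+1) * (3+1) * (1+1) = 16; answer 16
Stage 3: U2 = 16; r = 6; remainder = value at the root: -5*(6)^4 - 3*(6)^3 - 8*(6)^2 - 4*(6)^1 + 7 = (-6480) + (-648) + (-288) + (-24) + (7) = -7433; answer -7433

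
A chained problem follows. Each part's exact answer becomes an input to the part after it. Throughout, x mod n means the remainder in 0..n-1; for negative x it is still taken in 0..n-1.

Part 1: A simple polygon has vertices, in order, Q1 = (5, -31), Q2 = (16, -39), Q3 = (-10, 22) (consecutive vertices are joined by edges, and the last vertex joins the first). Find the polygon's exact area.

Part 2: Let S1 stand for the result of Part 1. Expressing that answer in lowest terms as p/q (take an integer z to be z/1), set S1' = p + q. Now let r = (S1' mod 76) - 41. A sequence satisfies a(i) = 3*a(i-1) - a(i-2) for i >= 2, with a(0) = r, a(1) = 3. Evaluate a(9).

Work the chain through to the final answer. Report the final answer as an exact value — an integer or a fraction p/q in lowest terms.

39336

Part 1: cross terms: (5*-39 - 16*-31)=301, (16*22 - -10*-39)=-38, (-10*-31 - 5*22)=200; twice the area = |463| = 463; area = 463/2; answer 463/2
Part 2: S1 = 463/2; threaded value p + q = 465; r = -32; a(2) = 3*(3) - 1*(-32) = 41; iterating: a(2)=41, a(3)=120, a(4)=319, a(5)=837, a(6)=2192, a(7)=5739, a(8)=15025, a(9)=39336; answer 39336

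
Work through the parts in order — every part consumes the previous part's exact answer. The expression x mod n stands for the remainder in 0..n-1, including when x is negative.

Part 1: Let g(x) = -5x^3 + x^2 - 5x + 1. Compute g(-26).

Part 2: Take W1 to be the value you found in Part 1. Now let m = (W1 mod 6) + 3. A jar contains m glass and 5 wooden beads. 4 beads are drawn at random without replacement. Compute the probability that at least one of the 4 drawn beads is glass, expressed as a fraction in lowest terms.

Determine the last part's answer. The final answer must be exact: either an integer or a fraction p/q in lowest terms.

121/126

Part 1: -5*(-26)^3 + 1*(-26)^2 - 5*(-26)^1 + 1 = (87880) + (676) + (130) + (1) = 88687; answer 88687
Part 2: W1 = 88687; m = 4; total draws C(9,4) = 126; complement C(5,4) = 5; favorable 126 - 5 = 121; P = 121/126; answer 121/126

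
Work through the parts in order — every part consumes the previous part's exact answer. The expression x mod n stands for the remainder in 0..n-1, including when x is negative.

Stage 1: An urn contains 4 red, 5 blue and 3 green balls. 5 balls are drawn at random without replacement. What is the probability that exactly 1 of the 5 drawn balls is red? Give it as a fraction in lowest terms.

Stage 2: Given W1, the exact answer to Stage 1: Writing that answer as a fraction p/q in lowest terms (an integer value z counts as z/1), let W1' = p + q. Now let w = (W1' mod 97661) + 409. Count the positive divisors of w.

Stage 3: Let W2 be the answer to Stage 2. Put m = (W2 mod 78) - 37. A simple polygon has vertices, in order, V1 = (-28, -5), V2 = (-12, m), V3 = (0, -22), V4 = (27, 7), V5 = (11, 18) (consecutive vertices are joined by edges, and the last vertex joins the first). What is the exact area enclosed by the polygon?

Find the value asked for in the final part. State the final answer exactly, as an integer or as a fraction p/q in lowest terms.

1290

Stage 1: total draws C(12,5) = 792; favorable C(4,1)*C(8,4) = 280; P = 35/99; answer 35/99
Stage 2: W1 = 35/99; threaded value p + q = 134; w = 543; 543 = 3 * 181; number of divisors = (1+1) * (1+1) = 4; answer 4
Stage 3: W2 = 4; m = -33; cross terms: (-28*-33 - -12*-5)=864, (-12*-22 - 0*-33)=264, (0*7 - 27*-22)=594, (27*18 - 11*7)=409, (11*-5 - -28*18)=449; twice the area = |2580| = 2580; area = 1290; answer 1290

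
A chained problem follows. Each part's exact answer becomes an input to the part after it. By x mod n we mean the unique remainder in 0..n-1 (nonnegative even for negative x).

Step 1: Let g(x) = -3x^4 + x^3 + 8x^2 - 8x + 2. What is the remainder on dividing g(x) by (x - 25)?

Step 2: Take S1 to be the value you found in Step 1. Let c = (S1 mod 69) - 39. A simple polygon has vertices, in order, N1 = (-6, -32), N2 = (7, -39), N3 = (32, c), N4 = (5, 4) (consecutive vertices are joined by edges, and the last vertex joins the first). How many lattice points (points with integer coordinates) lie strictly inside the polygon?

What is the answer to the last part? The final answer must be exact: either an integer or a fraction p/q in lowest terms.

833

Step 1: remainder = value at the root: -3*(25)^4 + 1*(25)^3 + 8*(25)^2 - 8*(25)^1 + 2 = (-1171875) + (15625) + (5000) + (-200) + (2) = -1151448; answer -1151448
Step 2: S1 = -1151448; c = -15; cross terms: (-6*-39 - 7*-32)=458, (7*-15 - 32*-39)=1143, (32*4 - 5*-15)=203, (5*-32 - -6*4)=-136; twice the area = |1668| = 1668; area = 834; boundary points = 1 + 1 + 1 + 1 = 4; strictly interior points = area - boundary/2 + 1 = 833; answer 833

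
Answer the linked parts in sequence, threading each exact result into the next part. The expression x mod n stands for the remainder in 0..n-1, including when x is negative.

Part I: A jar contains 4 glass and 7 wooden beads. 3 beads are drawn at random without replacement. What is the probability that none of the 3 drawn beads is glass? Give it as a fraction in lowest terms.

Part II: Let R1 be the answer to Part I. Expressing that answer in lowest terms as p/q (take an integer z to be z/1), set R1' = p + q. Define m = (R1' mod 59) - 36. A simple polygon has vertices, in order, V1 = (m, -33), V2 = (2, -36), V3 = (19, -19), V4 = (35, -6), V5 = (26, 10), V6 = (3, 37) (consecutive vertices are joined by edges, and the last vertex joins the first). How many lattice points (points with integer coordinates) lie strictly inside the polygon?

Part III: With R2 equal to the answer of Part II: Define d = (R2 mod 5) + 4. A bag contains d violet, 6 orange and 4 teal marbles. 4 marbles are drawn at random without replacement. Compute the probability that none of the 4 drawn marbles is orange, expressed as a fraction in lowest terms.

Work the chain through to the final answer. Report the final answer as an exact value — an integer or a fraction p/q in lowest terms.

Part I: total draws C(11,3) = 165; favorable C(7,3) = 35; P = 7/33; answer 7/33
Part II: R1 = 7/33; threaded value p + q = 40; m = 4; cross terms: (4*-36 - 2*-33)=-78, (2*-19 - 19*-36)=646, (19*-6 - 35*-19)=551, (35*10 - 26*-6)=506, (26*37 - 3*10)=932, (3*-33 - 4*37)=-247; twice the area = |2310| = 2310; area = 1155; boundary points = 1 + 17 + 1 + 1 + 1 + 1 = 22; strictly interior points = area - boundary/2 + 1 = 1145; answer 1145
Part III: R2 = 1145; d = 4; total draws C(14,4) = 1001; favorable C(8,4) = 70; P = 10/143; answer 10/143

10/143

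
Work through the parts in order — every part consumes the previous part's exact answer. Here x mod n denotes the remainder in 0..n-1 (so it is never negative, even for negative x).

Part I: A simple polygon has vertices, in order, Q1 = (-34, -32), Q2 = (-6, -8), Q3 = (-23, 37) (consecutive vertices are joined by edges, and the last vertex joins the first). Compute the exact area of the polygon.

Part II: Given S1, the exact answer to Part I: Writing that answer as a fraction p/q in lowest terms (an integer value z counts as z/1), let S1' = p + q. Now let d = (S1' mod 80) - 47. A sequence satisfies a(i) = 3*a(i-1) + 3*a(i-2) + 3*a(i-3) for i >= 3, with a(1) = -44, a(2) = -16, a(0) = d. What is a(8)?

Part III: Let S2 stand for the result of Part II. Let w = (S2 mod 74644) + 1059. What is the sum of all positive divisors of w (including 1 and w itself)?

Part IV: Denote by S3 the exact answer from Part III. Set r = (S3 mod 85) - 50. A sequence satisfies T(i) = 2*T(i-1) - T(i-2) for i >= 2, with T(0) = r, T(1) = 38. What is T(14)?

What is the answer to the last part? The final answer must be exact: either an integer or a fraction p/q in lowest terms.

Part I: cross terms: (-34*-8 - -6*-32)=80, (-6*37 - -23*-8)=-406, (-23*-32 - -34*37)=1994; twice the area = |1668| = 1668; area = 834; answer 834
Part II: S1 = 834; threaded value p + q = 835; d = -12; a(3) = 3*(-16) + 3*(-44) + 3*(-12) = -216; iterating: a(3)=-216, a(4)=-828, a(5)=-3180, a(6)=-12672, a(7)=-50040, a(8)=-197676; answer -197676
Part III: S2 = -197676; w = 27315; 27315 = 3^2 * 5 * 607; sigma = (1 + 3 + 9) * (1 + 5) * (1 + 607) = 13 * 6 * 608 = 47424; answer 47424
Part IV: S3 = 47424; r = 29; T(2) = 2*(38) - 1*(29) = 47; iterating: T(2)=47, T(3)=56, T(4)=65, T(5)=74, T(6)=83, T(7)=92, T(8)=101, T(9)=110, T(10)=119, T(11)=128, T(12)=137, T(13)=146, T(14)=155; answer 155

155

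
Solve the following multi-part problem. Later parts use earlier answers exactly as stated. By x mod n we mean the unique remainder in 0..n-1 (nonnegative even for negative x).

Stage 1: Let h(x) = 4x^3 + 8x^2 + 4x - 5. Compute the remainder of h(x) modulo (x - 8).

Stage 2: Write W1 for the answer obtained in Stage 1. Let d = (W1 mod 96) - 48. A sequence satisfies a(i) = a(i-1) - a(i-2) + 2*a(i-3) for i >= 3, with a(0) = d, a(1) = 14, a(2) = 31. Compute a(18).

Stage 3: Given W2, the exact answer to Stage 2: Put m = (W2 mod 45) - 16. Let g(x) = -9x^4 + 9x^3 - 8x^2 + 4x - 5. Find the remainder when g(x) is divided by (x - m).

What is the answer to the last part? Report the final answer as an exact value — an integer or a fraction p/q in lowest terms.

-894821

Stage 1: remainder = value at the root: 4*(8)^3 + 8*(8)^2 + 4*(8)^1 - 5 = (2048) + (512) + (32) + (-5) = 2587; answer 2587
Stage 2: W1 = 2587; d = 43; a(3) = 1*(31) - 1*(14) + 2*(43) = 103; iterating: a(3)=103, a(4)=100, a(5)=59, a(6)=165, a(7)=306, a(8)=259, a(9)=283, a(10)=636, a(11)=871, a(12)=801, a(13)=1202, a(14)=2143, a(15)=2543, a(16)=2804, a(17)=4547, a(18)=6829; answer 6829
Stage 3: W2 = 6829; m = 18; remainder = value at the root: -9*(18)^4 + 9*(18)^3 - 8*(18)^2 + 4*(18)^1 - 5 = (-944784) + (52488) + (-2592) + (72) + (-5) = -894821; answer -894821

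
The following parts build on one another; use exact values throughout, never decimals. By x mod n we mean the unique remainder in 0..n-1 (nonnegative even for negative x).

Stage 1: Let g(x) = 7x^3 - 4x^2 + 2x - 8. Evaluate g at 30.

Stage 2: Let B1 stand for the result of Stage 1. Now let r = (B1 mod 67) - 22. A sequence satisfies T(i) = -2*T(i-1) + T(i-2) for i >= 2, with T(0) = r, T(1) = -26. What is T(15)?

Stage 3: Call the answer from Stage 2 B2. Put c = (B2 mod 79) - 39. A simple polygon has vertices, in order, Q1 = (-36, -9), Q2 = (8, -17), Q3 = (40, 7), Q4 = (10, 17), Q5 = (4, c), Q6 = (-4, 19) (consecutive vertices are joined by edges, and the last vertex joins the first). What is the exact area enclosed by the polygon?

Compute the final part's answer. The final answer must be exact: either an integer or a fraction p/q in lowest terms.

1505

Stage 1: 7*(30)^3 - 4*(30)^2 + 2*(30)^1 - 8 = (189000) + (-3600) + (60) + (-8) = 185452; answer 185452
Stage 2: B1 = 185452; r = 41; T(2) = -2*(-26) + 1*(41) = 93; iterating: T(2)=93, T(3)=-212, T(4)=517, T(5)=-1246, T(6)=3009, T(7)=-7264, T(8)=17537, T(9)=-42338, T(10)=102213, T(11)=-246764, T(12)=595741, T(13)=-1438246, T(14)=3472233, T(15)=-8382712; answer -8382712
Stage 3: B2 = -8382712; c = 18; cross terms: (-36*-17 - 8*-9)=684, (8*7 - 40*-17)=736, (40*17 - 10*7)=610, (10*18 - 4*17)=112, (4*19 - -4*18)=148, (-4*-9 - -36*19)=720; twice the area = |3010| = 3010; area = 1505; answer 1505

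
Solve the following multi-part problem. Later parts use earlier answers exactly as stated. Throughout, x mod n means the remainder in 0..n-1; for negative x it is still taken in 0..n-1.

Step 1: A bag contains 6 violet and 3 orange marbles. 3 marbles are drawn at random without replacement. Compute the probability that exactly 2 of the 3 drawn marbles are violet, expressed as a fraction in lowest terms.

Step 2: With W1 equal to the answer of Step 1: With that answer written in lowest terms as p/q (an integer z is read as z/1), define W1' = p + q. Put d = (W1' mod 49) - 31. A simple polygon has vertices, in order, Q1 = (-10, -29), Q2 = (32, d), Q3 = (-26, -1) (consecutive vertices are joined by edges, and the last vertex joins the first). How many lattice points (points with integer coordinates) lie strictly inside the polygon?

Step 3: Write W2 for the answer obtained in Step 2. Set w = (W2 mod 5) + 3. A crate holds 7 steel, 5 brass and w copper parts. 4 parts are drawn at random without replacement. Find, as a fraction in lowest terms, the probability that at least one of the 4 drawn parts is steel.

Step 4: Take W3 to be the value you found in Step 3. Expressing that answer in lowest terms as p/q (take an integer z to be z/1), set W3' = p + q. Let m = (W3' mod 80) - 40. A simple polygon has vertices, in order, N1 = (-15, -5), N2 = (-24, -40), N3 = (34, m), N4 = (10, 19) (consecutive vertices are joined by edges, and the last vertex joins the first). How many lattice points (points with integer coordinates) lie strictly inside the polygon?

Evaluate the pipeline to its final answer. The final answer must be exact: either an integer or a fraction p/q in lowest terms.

Step 1: total draws C(9,3) = 84; favorable C(6,2)*C(3,1) = 45; P = 15/28; answer 15/28
Step 2: W1 = 15/28; threaded value p + q = 43; d = 12; cross terms: (-10*12 - 32*-29)=808, (32*-1 - -26*12)=280, (-26*-29 - -10*-1)=744; twice the area = |1832| = 1832; area = 916; boundary points = 1 + 1 + 4 = 6; strictly interior points = area - boundary/2 + 1 = 914; answer 914
Step 3: W2 = 914; w = 7; total draws C(19,4) = 3876; complement C(12,4) = 495; favorable 3876 - 495 = 3381; P = 1127/1292; answer 1127/1292
Step 4: W3 = 1127/1292; threaded value p + q = 2419; m = -21; cross terms: (-15*-40 - -24*-5)=480, (-24*-21 - 34*-40)=1864, (34*19 - 10*-21)=856, (10*-5 - -15*19)=235; twice the area = |3435| = 3435; area = 3435/2; boundary points = 1 + 1 + 8 + 1 = 11; strictly interior points = area - boundary/2 + 1 = 1713; answer 1713

1713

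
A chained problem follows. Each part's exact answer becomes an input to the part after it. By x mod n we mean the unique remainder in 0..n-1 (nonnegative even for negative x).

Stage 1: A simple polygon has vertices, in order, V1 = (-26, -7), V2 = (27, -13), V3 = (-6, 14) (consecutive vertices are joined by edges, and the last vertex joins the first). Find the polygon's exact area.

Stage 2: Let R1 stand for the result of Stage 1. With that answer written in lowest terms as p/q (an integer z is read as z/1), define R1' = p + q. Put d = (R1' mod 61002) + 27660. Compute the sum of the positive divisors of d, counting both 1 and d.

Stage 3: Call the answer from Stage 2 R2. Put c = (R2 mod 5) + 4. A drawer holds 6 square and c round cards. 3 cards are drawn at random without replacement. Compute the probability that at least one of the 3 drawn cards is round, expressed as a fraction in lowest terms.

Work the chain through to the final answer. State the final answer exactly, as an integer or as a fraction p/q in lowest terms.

Stage 1: cross terms: (-26*-13 - 27*-7)=527, (27*14 - -6*-13)=300, (-6*-7 - -26*14)=406; twice the area = |1233| = 1233; area = 1233/2; answer 1233/2
Stage 2: R1 = 1233/2; threaded value p + q = 1235; d = 28895; 28895 = 5 * 5779; sigma = (1 + 5) * (1 + 5779) = 6 * 5780 = 34680; answer 34680
Stage 3: R2 = 34680; c = 4; total draws C(10,3) = 120; complement C(6,3) = 20; favorable 120 - 20 = 100; P = 5/6; answer 5/6

5/6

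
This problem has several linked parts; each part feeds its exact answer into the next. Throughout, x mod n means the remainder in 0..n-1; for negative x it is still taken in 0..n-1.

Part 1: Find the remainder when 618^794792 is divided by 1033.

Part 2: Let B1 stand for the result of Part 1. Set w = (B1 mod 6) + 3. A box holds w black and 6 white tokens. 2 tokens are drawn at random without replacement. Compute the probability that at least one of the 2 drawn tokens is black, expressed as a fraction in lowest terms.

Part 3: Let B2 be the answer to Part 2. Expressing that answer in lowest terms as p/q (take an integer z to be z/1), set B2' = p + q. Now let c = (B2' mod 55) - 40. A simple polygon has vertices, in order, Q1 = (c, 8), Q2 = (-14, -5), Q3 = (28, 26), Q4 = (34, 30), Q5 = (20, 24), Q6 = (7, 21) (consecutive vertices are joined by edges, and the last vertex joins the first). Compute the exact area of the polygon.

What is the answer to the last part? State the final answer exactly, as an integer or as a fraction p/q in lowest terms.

Part 1: squarings mod 1033: 618^1=618, 618^2=747, 618^4=189, 618^8=599, 618^16=350, 618^32=606, 618^64=521, 618^128=795, 618^256=862, 618^512=317, 618^1024=288, 618^2048=304, 618^4096=479, 618^8192=115, 618^16384=829, 618^32768=296, 618^65536=844, 618^131072=599, 618^262144=350, 618^524288=606; 618^794792 = 618^8 * 618^32 * 618^128 * 618^8192 * 618^262144 * 618^524288 = 299 (mod 1033); answer 299
Part 2: B1 = 299; w = 8; total draws C(14,2) = 91; complement C(6,2) = 15; favorable 91 - 15 = 76; P = 76/91; answer 76/91
Part 3: B2 = 76/91; threaded value p + q = 167; c = -38; cross terms: (-38*-5 - -14*8)=302, (-14*26 - 28*-5)=-224, (28*30 - 34*26)=-44, (34*24 - 20*30)=216, (20*21 - 7*24)=252, (7*8 - -38*21)=854; twice the area = |1356| = 1356; area = 678; answer 678

678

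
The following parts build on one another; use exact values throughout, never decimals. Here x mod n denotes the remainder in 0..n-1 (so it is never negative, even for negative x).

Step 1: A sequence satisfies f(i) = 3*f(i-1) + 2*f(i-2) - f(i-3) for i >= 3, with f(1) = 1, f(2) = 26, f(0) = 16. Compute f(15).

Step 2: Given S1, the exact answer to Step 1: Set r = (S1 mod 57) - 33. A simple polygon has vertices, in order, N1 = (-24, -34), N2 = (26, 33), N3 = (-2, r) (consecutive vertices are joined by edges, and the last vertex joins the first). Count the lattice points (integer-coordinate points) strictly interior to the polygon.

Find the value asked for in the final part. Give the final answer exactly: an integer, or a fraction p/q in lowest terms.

633

Step 1: f(3) = 3*(26) + 2*(1) - 1*(16) = 64; iterating: f(3)=64, f(4)=243, f(5)=831, f(6)=2915, f(7)=10164, f(8)=35491, f(9)=123886, f(10)=432476, f(11)=1509709, f(12)=5270193, f(13)=18397521, f(14)=64223240, f(15)=224194569; answer 224194569
Step 2: S1 = 224194569; r = -30; cross terms: (-24*33 - 26*-34)=92, (26*-30 - -2*33)=-714, (-2*-34 - -24*-30)=-652; twice the area = |-1274| = 1274; area = 637; boundary points = 1 + 7 + 2 = 10; strictly interior points = area - boundary/2 + 1 = 633; answer 633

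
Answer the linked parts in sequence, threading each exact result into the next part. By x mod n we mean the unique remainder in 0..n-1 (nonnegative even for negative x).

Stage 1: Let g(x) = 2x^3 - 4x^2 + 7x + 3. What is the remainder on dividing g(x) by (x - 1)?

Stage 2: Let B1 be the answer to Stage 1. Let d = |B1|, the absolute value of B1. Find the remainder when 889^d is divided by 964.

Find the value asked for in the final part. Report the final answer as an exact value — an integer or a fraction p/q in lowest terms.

Stage 1: remainder = value at the root: 2*(1)^3 - 4*(1)^2 + 7*(1)^1 + 3 = (2) + (-4) + (7) + (3) = 8; answer 8
Stage 2: B1 = 8; d = 8; squarings mod 964: 889^1=889, 889^2=805, 889^4=217, 889^8=817; 889^8 = 889^8 = 817 (mod 964); answer 817

817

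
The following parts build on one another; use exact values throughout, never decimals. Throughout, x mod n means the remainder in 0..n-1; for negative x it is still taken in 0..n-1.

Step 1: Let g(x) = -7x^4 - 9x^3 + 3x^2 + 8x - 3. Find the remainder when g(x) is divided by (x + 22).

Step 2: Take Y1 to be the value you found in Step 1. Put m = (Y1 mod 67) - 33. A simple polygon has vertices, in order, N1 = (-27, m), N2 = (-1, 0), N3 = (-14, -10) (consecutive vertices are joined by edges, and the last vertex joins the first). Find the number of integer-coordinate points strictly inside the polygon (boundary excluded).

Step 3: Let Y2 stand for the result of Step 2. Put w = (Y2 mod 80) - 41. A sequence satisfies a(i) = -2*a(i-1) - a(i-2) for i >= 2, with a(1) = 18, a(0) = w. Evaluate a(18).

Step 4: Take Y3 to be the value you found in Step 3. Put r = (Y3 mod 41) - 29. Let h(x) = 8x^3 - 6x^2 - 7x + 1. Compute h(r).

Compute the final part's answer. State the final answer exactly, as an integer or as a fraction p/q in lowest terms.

816

Step 1: remainder = value at the root: -7*(-22)^4 - 9*(-22)^3 + 3*(-22)^2 + 8*(-22)^1 - 3 = (-1639792) + (95832) + (1452) + (-176) + (-3) = -1542687; answer -1542687
Step 2: Y1 = -1542687; m = 22; cross terms: (-27*0 - -1*22)=22, (-1*-10 - -14*0)=10, (-14*22 - -27*-10)=-578; twice the area = |-546| = 546; area = 273; boundary points = 2 + 1 + 1 = 4; strictly interior points = area - boundary/2 + 1 = 272; answer 272
Step 3: Y2 = 272; w = -9; a(2) = -2*(18) - 1*(-9) = -27; iterating: a(2)=-27, a(3)=36, a(4)=-45, a(5)=54, a(6)=-63, a(7)=72, a(8)=-81, a(9)=90, a(10)=-99, a(11)=108, a(12)=-117, a(13)=126, a(14)=-135, a(15)=144, a(16)=-153, a(17)=162, a(18)=-171; answer -171
Step 4: Y3 = -171; r = 5; 8*(5)^3 - 6*(5)^2 - 7*(5)^1 + 1 = (1000) + (-150) + (-35) + (1) = 816; answer 816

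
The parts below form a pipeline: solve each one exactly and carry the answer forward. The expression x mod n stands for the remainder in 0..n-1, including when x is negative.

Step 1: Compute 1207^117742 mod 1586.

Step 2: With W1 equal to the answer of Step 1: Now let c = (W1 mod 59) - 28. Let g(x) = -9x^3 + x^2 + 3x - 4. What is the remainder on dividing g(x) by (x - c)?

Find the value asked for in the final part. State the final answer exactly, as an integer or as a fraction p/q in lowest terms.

Step 1: squarings mod 1586: 1207^1=1207, 1207^2=901, 1207^4=1355, 1207^8=1023, 1207^16=1355, 1207^32=1023, 1207^64=1355, 1207^128=1023, 1207^256=1355, 1207^512=1023, 1207^1024=1355, 1207^2048=1023, 1207^4096=1355, 1207^8192=1023, 1207^16384=1355, 1207^32768=1023, 1207^65536=1355; 1207^117742 = 1207^2 * 1207^4 * 1207^8 * 1207^32 * 1207^64 * 1207^128 * 1207^256 * 1207^512 * 1207^2048 * 1207^16384 * 1207^32768 * 1207^65536 = 257 (mod 1586); answer 257
Step 2: W1 = 257; c = -7; remainder = value at the root: -9*(-7)^3 + 1*(-7)^2 + 3*(-7)^1 - 4 = (3087) + (49) + (-21) + (-4) = 3111; answer 3111

3111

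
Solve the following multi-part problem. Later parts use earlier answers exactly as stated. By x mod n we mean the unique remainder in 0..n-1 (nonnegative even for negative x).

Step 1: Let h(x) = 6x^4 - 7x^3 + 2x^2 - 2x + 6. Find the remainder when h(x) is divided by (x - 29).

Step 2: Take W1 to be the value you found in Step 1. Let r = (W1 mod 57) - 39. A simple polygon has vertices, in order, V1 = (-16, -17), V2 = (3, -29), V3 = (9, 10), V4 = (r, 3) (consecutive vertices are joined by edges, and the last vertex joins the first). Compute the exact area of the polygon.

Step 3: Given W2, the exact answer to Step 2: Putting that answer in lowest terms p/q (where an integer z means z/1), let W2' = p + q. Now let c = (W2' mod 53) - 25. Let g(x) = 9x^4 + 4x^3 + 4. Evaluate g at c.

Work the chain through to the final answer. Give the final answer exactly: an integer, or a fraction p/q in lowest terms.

Step 1: remainder = value at the root: 6*(29)^4 - 7*(29)^3 + 2*(29)^2 - 2*(29)^1 + 6 = (4243686) + (-170723) + (1682) + (-58) + (6) = 4074593; answer 4074593
Step 2: W1 = 4074593; r = -34; cross terms: (-16*-29 - 3*-17)=515, (3*10 - 9*-29)=291, (9*3 - -34*10)=367, (-34*-17 - -16*3)=626; twice the area = |1799| = 1799; area = 1799/2; answer 1799/2
Step 3: W2 = 1799/2; threaded value p + q = 1801; c = 27; 9*(27)^4 + 4*(27)^3 + 4 = (4782969) + (78732) + (4) = 4861705; answer 4861705

4861705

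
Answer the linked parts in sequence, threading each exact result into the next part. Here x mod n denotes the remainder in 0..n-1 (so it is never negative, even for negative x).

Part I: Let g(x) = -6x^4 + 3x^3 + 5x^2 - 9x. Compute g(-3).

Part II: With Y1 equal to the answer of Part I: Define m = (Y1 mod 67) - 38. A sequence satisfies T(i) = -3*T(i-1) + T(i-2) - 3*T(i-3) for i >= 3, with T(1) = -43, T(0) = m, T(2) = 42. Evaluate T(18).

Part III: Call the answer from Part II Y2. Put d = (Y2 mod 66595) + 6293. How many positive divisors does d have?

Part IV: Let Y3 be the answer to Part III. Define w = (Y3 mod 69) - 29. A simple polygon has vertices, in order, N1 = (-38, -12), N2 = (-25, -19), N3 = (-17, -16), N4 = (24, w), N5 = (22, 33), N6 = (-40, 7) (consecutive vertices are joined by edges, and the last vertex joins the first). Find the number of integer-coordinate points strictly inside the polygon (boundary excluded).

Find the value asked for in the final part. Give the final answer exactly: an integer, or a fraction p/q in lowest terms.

Part I: -6*(-3)^4 + 3*(-3)^3 + 5*(-3)^2 - 9*(-3)^1 = (-486) + (-81) + (45) + (27) = -495; answer -495
Part II: Y1 = -495; m = 3; T(3) = -3*(42) + 1*(-43) - 3*(3) = -178; iterating: T(3)=-178, T(4)=705, T(5)=-2419, T(6)=8496, T(7)=-30022, T(8)=105819, T(9)=-372967, T(10)=1314786, T(11)=-4634782, T(12)=16338033, T(13)=-57593239, T(14)=203022096, T(15)=-715673626, T(16)=2522822691, T(17)=-8893207987, T(18)=31349467530; answer 31349467530
Part III: Y2 = 31349467530; d = 10763; 10763 = 47 * 229; number of divisors = (1+1) * (1+1) = 4; answer 4
Part IV: Y3 = 4; w = -25; cross terms: (-38*-19 - -25*-12)=422, (-25*-16 - -17*-19)=77, (-17*-25 - 24*-16)=809, (24*33 - 22*-25)=1342, (22*7 - -40*33)=1474, (-40*-12 - -38*7)=746; twice the area = |4870| = 4870; area = 2435; boundary points = 1 + 1 + 1 + 2 + 2 + 1 = 8; strictly interior points = area - boundary/2 + 1 = 2432; answer 2432

2432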